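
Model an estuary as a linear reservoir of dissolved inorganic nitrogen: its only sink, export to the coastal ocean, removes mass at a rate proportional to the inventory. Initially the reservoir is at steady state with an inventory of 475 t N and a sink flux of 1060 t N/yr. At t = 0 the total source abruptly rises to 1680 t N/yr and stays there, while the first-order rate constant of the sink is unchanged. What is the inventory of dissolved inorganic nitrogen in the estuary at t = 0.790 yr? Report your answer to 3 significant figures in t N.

705 t N

Residence time τ = M₀/F₀ = 0.4481 yr. The eventual steady state is M_∞ = M₀·(F₁/F₀) = 475 × 1680/1060 = 752.83 t N.
The anomaly ΔM(t) = M(t) − M_∞ decays as ΔM₀·e^(−t/τ) with ΔM₀ = 475 − 752.83 = −277.8 t N.
At t = 0.790 yr, e^(−t/τ) = e^(−1.763) = 0.1715, so ΔM = −47.66 t N and M = 752.83 − 47.66 = 705.17 t N.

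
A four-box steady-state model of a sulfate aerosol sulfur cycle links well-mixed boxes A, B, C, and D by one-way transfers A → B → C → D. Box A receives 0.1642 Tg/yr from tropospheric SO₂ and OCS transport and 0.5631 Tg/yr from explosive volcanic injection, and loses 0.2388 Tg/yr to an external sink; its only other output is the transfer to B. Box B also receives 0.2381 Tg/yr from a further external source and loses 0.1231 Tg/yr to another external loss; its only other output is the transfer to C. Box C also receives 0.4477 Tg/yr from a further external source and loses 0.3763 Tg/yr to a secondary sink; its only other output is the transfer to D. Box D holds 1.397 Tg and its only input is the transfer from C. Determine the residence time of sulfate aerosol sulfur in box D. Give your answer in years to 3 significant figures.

Box A: F(A→B) = (0.1642 + 0.5631) − 0.2388 = 0.48850 Tg/yr.
Box B: F(B→C) = (0.48850 + 0.2381) − 0.1231 = 0.60350 Tg/yr.
Box C: F(C→D) = (0.60350 + 0.4477) − 0.3763 = 0.67490 Tg/yr.
Box D throughput = its input = 0.67490 Tg/yr; τ = 1.397 / 0.67490 = 2.070 yr.

2.07 yr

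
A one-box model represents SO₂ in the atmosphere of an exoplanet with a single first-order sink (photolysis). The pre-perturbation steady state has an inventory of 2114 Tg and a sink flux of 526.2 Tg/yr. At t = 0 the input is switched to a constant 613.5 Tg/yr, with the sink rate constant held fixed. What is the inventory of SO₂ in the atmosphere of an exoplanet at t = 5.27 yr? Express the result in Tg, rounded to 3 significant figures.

Residence time τ = M₀/F₀ = 4.017 yr. The eventual steady state is M_∞ = M₀·(F₁/F₀) = 2114 × 613.5/526.2 = 2464.7 Tg.
The anomaly ΔM(t) = M(t) − M_∞ decays as ΔM₀·e^(−t/τ) with ΔM₀ = 2114 − 2464.7 = −350.7 Tg.
At t = 5.27 yr, e^(−t/τ) = e^(−1.312) = 0.2693, so ΔM = −94.47 Tg and M = 2464.7 − 94.47 = 2370.3 Tg.

2370 Tg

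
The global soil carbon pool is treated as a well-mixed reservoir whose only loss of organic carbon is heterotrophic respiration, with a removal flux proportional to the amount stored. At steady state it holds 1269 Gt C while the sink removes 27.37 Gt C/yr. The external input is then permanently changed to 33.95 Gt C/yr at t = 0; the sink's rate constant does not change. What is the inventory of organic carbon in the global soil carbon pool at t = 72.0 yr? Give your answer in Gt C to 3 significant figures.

1510 Gt C

Residence time τ = M₀/F₀ = 46.36 yr. The eventual steady state is M_∞ = M₀·(F₁/F₀) = 1269 × 33.95/27.37 = 1574.1 Gt C.
The anomaly ΔM(t) = M(t) − M_∞ decays as ΔM₀·e^(−t/τ) with ΔM₀ = 1269 − 1574.1 = −305.1 Gt C.
At t = 72.0 yr, e^(−t/τ) = e^(−1.553) = 0.2116, so ΔM = −64.56 Gt C and M = 1574.1 − 64.56 = 1509.5 Gt C.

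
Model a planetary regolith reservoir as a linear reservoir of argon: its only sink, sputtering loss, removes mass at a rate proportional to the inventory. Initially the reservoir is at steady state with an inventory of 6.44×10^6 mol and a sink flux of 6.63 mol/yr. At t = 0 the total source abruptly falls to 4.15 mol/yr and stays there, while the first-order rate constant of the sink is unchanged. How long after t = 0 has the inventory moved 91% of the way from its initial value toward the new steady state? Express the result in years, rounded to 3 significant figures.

2.34×10^6 yr

τ = M₀/F₀ = 6.44×10^6/6.63 = 971300 yr.
The remaining gap fraction is e^(−t/τ); 91% covered ⇒ e^(−t/τ) = 0.0900.
t = −τ ln(0.0900) = 971300 × 2.408 = 2.339×10^6 yr.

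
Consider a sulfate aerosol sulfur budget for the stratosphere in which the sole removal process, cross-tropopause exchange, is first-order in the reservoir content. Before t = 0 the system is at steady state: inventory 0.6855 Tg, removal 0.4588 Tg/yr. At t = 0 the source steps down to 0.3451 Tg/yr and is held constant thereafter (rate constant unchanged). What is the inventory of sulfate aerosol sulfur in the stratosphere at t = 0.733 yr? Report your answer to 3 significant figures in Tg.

Residence time τ = M₀/F₀ = 1.494 yr. The eventual steady state is M_∞ = M₀·(F₁/F₀) = 0.6855 × 0.3451/0.4588 = 0.51562 Tg.
The anomaly ΔM(t) = M(t) − M_∞ decays as ΔM₀·e^(−t/τ) with ΔM₀ = 0.6855 − 0.51562 = 0.1699 Tg.
At t = 0.733 yr, e^(−t/τ) = e^(−0.4906) = 0.6123, so ΔM = 0.1040 Tg and M = 0.51562 + 0.1040 = 0.61963 Tg.

0.620 Tg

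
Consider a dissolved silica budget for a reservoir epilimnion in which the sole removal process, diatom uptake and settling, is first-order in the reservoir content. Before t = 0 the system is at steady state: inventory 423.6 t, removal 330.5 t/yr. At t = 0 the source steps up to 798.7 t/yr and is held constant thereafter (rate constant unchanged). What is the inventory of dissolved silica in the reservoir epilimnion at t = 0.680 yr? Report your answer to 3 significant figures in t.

τ = M₀/F₀ = 423.6/330.5 = 1.282 yr; rate constant k = 1/τ.
New steady state M_∞ = F₁/k = F₁·τ = 798.7 × 1.282 = 1023.7 t.
M(t) = M_∞ + (M₀ − M_∞)·e^(−t/τ); t/τ = 0.680/1.282 = 0.5305, so e^(−t/τ) = 0.5883.
M(t) = 1023.7 − 600.1 × 0.5883 = 670.67 t.

671 t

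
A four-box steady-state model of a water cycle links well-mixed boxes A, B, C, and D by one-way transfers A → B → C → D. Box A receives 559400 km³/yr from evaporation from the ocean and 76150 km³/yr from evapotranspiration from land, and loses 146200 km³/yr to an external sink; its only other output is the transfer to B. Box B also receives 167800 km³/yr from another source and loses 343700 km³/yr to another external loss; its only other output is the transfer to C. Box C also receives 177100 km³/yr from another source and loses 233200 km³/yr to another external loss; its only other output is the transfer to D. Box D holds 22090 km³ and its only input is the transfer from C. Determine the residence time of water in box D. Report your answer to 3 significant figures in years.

0.0858 yr

Box A: F(A→B) = (559400 + 76150) − 146200 = 489350 km³/yr.
Box B: F(B→C) = (489350 + 167800) − 343700 = 313450 km³/yr.
Box C: F(C→D) = (313450 + 177100) − 233200 = 257350 km³/yr.
Box D throughput = its input = 257350 km³/yr; τ = 22090 / 257350 = 0.08584 yr.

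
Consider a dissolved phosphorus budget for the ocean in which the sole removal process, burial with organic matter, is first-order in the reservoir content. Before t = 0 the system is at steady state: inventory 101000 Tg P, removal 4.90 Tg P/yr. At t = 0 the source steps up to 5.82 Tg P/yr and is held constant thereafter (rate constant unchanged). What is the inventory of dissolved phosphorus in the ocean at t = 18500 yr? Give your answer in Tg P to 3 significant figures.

112000 Tg P

The sink rate constant is k = F₀/M₀ = 4.90/101000 = 4.851×10^-5 yr⁻¹.
Solving dM/dt = F₁ − kM with M(0) = M₀ gives M(t) = F₁/k + (M₀ − F₁/k)·e^(−kt).
F₁/k = 5.82/4.851×10^-5 = 119960 Tg P; kt = 4.851×10^-5 × 18500 = 0.8975, e^(−kt) = 0.4076.
M(18500) = 119960 + (101000 − 119960) × 0.4076 = 119960 − 7729 = 112230 Tg P.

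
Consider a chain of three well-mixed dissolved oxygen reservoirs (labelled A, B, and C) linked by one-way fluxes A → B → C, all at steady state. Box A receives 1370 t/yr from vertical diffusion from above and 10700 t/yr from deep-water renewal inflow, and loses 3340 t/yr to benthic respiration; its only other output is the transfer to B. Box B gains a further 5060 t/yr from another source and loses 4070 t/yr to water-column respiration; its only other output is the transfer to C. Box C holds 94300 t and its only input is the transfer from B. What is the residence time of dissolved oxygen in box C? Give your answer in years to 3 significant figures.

9.70 yr

Box A: F(A→B) = (1370 + 10700) − 3340 = 8730.0 t/yr.
Box B: F(B→C) = (8730.0 + 5060) − 4070 = 9720.0 t/yr.
Box C throughput = its input = 9720.0 t/yr; τ = 94300 / 9720.0 = 9.702 yr.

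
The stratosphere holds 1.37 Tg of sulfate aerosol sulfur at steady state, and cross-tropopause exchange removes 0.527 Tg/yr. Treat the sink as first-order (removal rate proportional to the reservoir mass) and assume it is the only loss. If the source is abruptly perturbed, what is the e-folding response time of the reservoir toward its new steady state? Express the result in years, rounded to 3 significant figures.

For a linear reservoir the response time equals the residence time τ = M/F.
τ = 1.37 / 0.527 = 2.600 yr.

2.60 yr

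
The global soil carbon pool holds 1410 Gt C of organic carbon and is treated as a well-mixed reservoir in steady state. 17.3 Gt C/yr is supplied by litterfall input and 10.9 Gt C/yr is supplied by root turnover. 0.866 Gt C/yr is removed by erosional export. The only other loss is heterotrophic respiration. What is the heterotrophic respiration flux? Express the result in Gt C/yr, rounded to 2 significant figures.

27 Gt C/yr

At steady state ΣF_in = ΣF_out.
ΣF_in = 17.3 + 10.9 = 28.200 Gt C/yr.
Heterotrophic respiration flux = ΣF_in − (0.866) = 28.200 − 0.8660 = 27.33 Gt C/yr.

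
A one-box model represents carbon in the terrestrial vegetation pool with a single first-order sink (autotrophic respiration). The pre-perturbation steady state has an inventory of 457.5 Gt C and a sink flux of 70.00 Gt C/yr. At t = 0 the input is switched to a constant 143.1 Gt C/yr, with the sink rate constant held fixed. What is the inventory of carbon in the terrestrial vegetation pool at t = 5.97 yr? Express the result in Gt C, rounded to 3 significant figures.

744 Gt C

The sink rate constant is k = F₀/M₀ = 70.00/457.5 = 0.1530 yr⁻¹.
Solving dM/dt = F₁ − kM with M(0) = M₀ gives M(t) = F₁/k + (M₀ − F₁/k)·e^(−kt).
F₁/k = 143.1/0.1530 = 935.26 Gt C; kt = 0.1530 × 5.97 = 0.9134, e^(−kt) = 0.4011.
M(5.97) = 935.26 + (457.5 − 935.26) × 0.4011 = 935.26 − 191.6 = 743.61 Gt C.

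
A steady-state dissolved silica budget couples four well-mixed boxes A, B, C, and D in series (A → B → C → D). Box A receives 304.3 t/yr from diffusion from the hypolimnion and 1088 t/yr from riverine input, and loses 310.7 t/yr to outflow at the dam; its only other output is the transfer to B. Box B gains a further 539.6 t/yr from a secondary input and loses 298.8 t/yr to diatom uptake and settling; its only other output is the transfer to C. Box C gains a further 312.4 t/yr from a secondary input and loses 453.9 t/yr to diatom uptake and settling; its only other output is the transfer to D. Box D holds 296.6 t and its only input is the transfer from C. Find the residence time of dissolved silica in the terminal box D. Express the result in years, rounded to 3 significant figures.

0.251 yr

Box A: F(A→B) = (304.3 + 1088) − 310.7 = 1081.6 t/yr.
Box B: F(B→C) = (1081.6 + 539.6) − 298.8 = 1322.4 t/yr.
Box C: F(C→D) = (1322.4 + 312.4) − 453.9 = 1180.9 t/yr.
Box D throughput = its input = 1180.9 t/yr; τ = 296.6 / 1180.9 = 0.2512 yr.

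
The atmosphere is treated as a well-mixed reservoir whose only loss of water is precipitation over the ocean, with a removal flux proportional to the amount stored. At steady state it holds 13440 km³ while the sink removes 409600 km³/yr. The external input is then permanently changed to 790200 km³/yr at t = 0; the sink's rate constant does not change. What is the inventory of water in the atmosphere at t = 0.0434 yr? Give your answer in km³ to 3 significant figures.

Residence time τ = M₀/F₀ = 0.03281 yr. The eventual steady state is M_∞ = M₀·(F₁/F₀) = 13440 × 790200/409600 = 25928 km³.
The anomaly ΔM(t) = M(t) − M_∞ decays as ΔM₀·e^(−t/τ) with ΔM₀ = 13440 − 25928 = −12490 km³.
At t = 0.0434 yr, e^(−t/τ) = e^(−1.323) = 0.2664, so ΔM = −3327 km³ and M = 25928 − 3327 = 22601 km³.

22600 km³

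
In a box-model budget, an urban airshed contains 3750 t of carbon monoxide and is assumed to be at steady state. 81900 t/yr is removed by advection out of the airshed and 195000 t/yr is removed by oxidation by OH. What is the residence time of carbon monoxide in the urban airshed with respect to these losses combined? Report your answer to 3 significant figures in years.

Total removal = 81900 + 195000 = 276900 t/yr.
τ = M / ΣF_out = 3750 / 276900 = 0.01354 yr.

0.0135 yr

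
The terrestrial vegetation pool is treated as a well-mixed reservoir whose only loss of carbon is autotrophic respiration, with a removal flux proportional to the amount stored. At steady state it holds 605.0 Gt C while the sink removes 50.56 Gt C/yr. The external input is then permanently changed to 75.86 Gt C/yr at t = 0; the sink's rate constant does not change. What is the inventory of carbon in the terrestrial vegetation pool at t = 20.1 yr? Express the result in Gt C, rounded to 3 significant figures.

The sink rate constant is k = F₀/M₀ = 50.56/605.0 = 0.08357 yr⁻¹.
Solving dM/dt = F₁ − kM with M(0) = M₀ gives M(t) = F₁/k + (M₀ − F₁/k)·e^(−kt).
F₁/k = 75.86/0.08357 = 907.74 Gt C; kt = 0.08357 × 20.1 = 1.680, e^(−kt) = 0.1864.
M(20.1) = 907.74 + (605.0 − 907.74) × 0.1864 = 907.74 − 56.44 = 851.30 Gt C.

851 Gt C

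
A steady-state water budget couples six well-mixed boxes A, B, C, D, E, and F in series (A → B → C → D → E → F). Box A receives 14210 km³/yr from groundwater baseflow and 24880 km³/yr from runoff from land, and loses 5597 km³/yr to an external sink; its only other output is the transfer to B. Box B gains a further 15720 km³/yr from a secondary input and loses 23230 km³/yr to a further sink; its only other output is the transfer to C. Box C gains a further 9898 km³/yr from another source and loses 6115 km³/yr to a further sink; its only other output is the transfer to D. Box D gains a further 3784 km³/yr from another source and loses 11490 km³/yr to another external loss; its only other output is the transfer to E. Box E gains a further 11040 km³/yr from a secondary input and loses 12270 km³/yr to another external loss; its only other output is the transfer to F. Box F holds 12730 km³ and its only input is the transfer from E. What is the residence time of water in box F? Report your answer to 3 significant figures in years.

Box A: F(A→B) = (14210 + 24880) − 5597 = 33493 km³/yr.
Box B: F(B→C) = (33493 + 15720) − 23230 = 25983 km³/yr.
Box C: F(C→D) = (25983 + 9898) − 6115 = 29766 km³/yr.
Box D: F(D→E) = (29766 + 3784) − 11490 = 22060 km³/yr.
Box E: F(E→F) = (22060 + 11040) − 12270 = 20830 km³/yr.
Box F throughput = its input = 20830 km³/yr; τ = 12730 / 20830 = 0.6111 yr.

0.611 yr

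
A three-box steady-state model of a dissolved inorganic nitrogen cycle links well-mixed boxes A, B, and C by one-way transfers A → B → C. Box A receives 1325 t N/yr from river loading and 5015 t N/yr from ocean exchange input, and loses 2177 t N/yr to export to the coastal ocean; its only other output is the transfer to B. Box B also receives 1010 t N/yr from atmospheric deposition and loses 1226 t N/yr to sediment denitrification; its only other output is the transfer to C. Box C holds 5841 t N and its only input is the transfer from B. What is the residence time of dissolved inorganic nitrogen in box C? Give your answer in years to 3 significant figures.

Box A: F(A→B) = (1325 + 5015) − 2177 = 4163.0 t N/yr.
Box B: F(B→C) = (4163.0 + 1010) − 1226 = 3947.0 t N/yr.
Box C throughput = its input = 3947.0 t N/yr; τ = 5841 / 3947.0 = 1.480 yr.

1.48 yr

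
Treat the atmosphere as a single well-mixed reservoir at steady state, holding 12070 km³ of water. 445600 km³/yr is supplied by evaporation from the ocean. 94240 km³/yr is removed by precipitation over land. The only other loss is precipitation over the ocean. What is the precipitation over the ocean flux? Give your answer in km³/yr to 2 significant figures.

At steady state ΣF_in = ΣF_out.
ΣF_in = 445600 km³/yr.
Precipitation over the ocean flux = ΣF_in − (94240) = 445600 − 94240 = 351400 km³/yr.

350000 km³/yr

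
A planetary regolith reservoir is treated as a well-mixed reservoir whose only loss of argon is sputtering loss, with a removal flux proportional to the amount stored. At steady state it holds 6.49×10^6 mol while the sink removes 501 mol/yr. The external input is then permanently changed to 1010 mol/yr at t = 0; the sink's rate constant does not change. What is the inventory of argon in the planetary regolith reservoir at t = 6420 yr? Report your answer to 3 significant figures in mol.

The sink rate constant is k = F₀/M₀ = 501/6.49×10^6 = 7.720×10^-5 yr⁻¹.
Solving dM/dt = F₁ − kM with M(0) = M₀ gives M(t) = F₁/k + (M₀ − F₁/k)·e^(−kt).
F₁/k = 1010/7.720×10^-5 = 1.3084×10^7 mol; kt = 7.720×10^-5 × 6420 = 0.4956, e^(−kt) = 0.6092.
M(6420) = 1.3084×10^7 + (6.49×10^6 − 1.3084×10^7) × 0.6092 = 1.3084×10^7 − 4.017×10^6 = 9.0667×10^6 mol.

9.07×10^6 mol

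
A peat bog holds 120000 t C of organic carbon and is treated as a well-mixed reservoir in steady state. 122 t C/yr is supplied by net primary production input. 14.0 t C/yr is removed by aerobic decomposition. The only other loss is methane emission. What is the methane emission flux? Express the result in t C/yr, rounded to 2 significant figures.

110 t C/yr

At steady state ΣF_in = ΣF_out.
ΣF_in = 122.00 t C/yr.
Methane emission flux = ΣF_in − (14.0) = 122.00 − 14.00 = 108.0 t C/yr.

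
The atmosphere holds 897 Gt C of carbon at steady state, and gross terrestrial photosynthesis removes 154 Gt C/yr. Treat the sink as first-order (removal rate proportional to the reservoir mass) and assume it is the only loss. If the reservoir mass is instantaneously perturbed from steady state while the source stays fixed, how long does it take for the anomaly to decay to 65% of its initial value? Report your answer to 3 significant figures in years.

2.51 yr

For a linear reservoir the anomaly decays as exp(−t/τ) with τ = M/F = 897/154 = 5.825 yr.
exp(−t/τ) = 0.65 ⇒ t = −τ ln(0.65) = 5.825 × 0.4308 = 2.509 yr.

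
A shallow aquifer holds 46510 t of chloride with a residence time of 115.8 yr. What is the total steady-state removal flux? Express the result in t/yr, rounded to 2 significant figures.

400 t/yr

F = M / τ = 46510 / 115.8 = 401.6 t/yr.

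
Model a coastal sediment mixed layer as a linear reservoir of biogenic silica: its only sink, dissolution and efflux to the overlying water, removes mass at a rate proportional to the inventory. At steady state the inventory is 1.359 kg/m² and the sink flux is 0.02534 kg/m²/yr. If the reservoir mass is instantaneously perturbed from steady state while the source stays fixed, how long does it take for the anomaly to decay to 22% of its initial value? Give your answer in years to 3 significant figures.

For a linear reservoir the anomaly decays as exp(−t/τ) with τ = M/F = 1.359/0.02534 = 53.63 yr.
exp(−t/τ) = 0.22 ⇒ t = −τ ln(0.22) = 53.63 × 1.514 = 81.20 yr.

81.2 yr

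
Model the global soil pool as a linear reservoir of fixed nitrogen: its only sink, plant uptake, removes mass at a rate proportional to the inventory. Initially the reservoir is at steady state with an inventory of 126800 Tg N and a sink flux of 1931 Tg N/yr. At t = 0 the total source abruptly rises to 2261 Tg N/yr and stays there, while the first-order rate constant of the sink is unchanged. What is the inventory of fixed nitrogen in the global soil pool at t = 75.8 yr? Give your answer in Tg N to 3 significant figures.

142000 Tg N

Residence time τ = M₀/F₀ = 65.67 yr. The eventual steady state is M_∞ = M₀·(F₁/F₀) = 126800 × 2261/1931 = 148470 Tg N.
The anomaly ΔM(t) = M(t) − M_∞ decays as ΔM₀·e^(−t/τ) with ΔM₀ = 126800 − 148470 = −21670 Tg N.
At t = 75.8 yr, e^(−t/τ) = e^(−1.154) = 0.3153, so ΔM = −6832 Tg N and M = 148470 − 6832 = 141640 Tg N.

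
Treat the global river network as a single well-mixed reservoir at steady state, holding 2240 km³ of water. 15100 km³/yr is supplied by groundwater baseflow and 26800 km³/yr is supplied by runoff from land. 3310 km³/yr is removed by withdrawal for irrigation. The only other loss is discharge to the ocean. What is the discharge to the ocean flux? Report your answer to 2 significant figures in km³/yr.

39000 km³/yr

At steady state ΣF_in = ΣF_out.
ΣF_in = 15100 + 26800 = 41900 km³/yr.
Discharge to the ocean flux = ΣF_in − (3310) = 41900 − 3310 = 38590 km³/yr.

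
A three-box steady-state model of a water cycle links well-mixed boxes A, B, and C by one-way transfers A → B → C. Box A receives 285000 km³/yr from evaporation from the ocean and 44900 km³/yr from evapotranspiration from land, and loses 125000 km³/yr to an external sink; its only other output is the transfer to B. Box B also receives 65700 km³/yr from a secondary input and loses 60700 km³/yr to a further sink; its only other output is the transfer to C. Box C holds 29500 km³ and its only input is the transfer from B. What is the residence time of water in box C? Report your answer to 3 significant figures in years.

Box A: F(A→B) = (285000 + 44900) − 125000 = 204900 km³/yr.
Box B: F(B→C) = (204900 + 65700) − 60700 = 209900 km³/yr.
Box C throughput = its input = 209900 km³/yr; τ = 29500 / 209900 = 0.1405 yr.

0.141 yr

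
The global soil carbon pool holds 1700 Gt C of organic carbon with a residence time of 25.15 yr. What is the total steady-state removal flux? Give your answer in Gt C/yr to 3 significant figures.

F = M / τ = 1700 / 25.15 = 67.59 Gt C/yr.

67.6 Gt C/yr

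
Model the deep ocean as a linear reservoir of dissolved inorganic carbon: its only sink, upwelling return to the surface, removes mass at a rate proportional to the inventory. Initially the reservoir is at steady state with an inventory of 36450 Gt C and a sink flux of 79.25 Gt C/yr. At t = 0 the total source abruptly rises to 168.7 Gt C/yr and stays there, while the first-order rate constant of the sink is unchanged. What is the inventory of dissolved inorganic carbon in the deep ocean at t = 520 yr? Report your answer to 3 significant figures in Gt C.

64300 Gt C

τ = M₀/F₀ = 36450/79.25 = 459.9 yr; rate constant k = 1/τ.
New steady state M_∞ = F₁/k = F₁·τ = 168.7 × 459.9 = 77591 Gt C.
M(t) = M_∞ + (M₀ − M_∞)·e^(−t/τ); t/τ = 520/459.9 = 1.131, so e^(−t/τ) = 0.3228.
M(t) = 77591 − 41140 × 0.3228 = 64309 Gt C.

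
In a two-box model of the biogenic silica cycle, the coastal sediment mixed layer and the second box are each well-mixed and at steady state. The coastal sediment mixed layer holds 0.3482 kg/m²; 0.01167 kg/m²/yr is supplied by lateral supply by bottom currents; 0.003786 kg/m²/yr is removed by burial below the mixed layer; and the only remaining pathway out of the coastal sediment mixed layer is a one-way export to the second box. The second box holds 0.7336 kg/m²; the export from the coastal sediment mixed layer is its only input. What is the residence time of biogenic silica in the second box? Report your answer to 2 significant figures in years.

Balance the coastal sediment mixed layer: ΣF_in = 0.011670 kg/m²/yr.
Export to the second box = ΣF_in − (0.003786) = 0.0078840 kg/m²/yr.
At steady state the output of the second box equals its input, 0.0078840 kg/m²/yr.
τ = M / F = 0.7336 / 0.0078840 = 93.05 yr.

93 yr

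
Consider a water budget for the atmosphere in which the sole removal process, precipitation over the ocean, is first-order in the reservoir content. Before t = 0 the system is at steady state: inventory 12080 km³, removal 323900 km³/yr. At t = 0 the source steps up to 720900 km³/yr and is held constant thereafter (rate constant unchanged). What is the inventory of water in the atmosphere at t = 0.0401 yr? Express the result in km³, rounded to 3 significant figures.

21800 km³

Residence time τ = M₀/F₀ = 0.03730 yr. The eventual steady state is M_∞ = M₀·(F₁/F₀) = 12080 × 720900/323900 = 26886 km³.
The anomaly ΔM(t) = M(t) − M_∞ decays as ΔM₀·e^(−t/τ) with ΔM₀ = 12080 − 26886 = −14810 km³.
At t = 0.0401 yr, e^(−t/τ) = e^(−1.075) = 0.3412, so ΔM = −5052 km³ and M = 26886 − 5052 = 21834 km³.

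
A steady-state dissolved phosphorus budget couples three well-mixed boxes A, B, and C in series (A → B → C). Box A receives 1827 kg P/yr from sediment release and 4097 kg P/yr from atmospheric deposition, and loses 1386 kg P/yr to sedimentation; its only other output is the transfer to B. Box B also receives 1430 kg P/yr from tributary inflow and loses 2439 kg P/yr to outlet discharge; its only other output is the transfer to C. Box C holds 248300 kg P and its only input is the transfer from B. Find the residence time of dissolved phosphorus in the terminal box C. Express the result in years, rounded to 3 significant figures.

70.4 yr

Box A: F(A→B) = (1827 + 4097) − 1386 = 4538.0 kg P/yr.
Box B: F(B→C) = (4538.0 + 1430) − 2439 = 3529.0 kg P/yr.
Box C throughput = its input = 3529.0 kg P/yr; τ = 248300 / 3529.0 = 70.36 yr.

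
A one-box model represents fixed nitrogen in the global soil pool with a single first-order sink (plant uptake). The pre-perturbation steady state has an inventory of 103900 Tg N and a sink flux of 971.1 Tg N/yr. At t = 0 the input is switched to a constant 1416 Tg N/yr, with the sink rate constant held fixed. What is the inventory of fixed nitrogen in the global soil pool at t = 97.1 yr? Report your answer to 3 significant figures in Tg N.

The sink rate constant is k = F₀/M₀ = 971.1/103900 = 0.009346 yr⁻¹.
Solving dM/dt = F₁ − kM with M(0) = M₀ gives M(t) = F₁/k + (M₀ − F₁/k)·e^(−kt).
F₁/k = 1416/0.009346 = 151500 Tg N; kt = 0.009346 × 97.1 = 0.9075, e^(−kt) = 0.4035.
M(97.1) = 151500 + (103900 − 151500) × 0.4035 = 151500 − 19210 = 132290 Tg N.

132000 Tg N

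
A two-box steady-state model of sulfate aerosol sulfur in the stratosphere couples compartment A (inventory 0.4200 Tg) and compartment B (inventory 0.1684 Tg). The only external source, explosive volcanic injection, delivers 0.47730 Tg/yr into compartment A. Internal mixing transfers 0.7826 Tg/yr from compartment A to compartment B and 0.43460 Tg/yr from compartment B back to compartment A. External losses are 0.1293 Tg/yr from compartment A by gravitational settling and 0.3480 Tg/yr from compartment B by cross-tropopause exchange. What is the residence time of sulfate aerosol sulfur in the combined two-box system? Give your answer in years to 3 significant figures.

1.23 yr

For the system as a whole, the A↔B exchange is internal and contributes nothing to the throughput; only the external sinks remove mass.
M_total = 0.4200 + 0.1684 = 0.58840 Tg.
ΣF_external_out = 0.1293 + 0.3480 = 0.47730 Tg/yr.
τ = M_total / ΣF_ext = 0.58840 / 0.47730 = 1.233 yr.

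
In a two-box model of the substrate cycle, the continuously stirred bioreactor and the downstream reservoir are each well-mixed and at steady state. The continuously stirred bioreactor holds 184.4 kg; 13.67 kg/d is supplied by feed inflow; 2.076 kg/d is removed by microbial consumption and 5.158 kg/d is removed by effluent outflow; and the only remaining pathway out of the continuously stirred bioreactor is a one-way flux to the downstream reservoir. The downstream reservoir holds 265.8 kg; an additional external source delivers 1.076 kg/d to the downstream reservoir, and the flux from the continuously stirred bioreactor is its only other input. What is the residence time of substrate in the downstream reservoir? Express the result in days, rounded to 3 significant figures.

35.4 d

Balance the continuously stirred bioreactor: ΣF_in = 13.670 kg/d.
Flux to the downstream reservoir = ΣF_in − (2.076 + 5.158) = 6.4360 kg/d.
Total input to the downstream reservoir = 6.4360 + 1.076 = 7.5120 kg/d; at steady state this equals its total output.
τ = M / F = 265.8 / 7.5120 = 35.38 d.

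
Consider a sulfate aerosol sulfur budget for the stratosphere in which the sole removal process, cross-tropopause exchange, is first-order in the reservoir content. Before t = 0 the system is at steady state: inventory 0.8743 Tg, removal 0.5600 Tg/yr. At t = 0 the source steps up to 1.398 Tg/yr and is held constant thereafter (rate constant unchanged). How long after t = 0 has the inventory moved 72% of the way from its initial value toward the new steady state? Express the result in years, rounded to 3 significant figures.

1.99 yr

τ = M₀/F₀ = 0.8743/0.5600 = 1.561 yr.
The remaining gap fraction is e^(−t/τ); 72% covered ⇒ e^(−t/τ) = 0.280.
t = −τ ln(0.280) = 1.561 × 1.273 = 1.987 yr.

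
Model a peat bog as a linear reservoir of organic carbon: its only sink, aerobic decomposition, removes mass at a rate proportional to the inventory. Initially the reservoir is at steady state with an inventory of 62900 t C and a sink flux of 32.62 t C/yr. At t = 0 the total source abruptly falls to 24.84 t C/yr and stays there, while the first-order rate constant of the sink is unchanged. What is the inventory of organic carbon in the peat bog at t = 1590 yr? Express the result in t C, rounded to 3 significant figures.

The sink rate constant is k = F₀/M₀ = 32.62/62900 = 0.0005186 yr⁻¹.
Solving dM/dt = F₁ − kM with M(0) = M₀ gives M(t) = F₁/k + (M₀ − F₁/k)·e^(−kt).
F₁/k = 24.84/0.0005186 = 47898 t C; kt = 0.0005186 × 1590 = 0.8246, e^(−kt) = 0.4384.
M(1590) = 47898 + (62900 − 47898) × 0.4384 = 47898 + 6577 = 54475 t C.

54500 t C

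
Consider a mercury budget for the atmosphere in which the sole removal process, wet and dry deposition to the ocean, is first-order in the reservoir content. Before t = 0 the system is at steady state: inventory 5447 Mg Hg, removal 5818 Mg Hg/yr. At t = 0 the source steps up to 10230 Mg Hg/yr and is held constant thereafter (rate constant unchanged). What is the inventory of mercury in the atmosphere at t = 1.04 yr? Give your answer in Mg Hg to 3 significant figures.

The sink rate constant is k = F₀/M₀ = 5818/5447 = 1.068 yr⁻¹.
Solving dM/dt = F₁ − kM with M(0) = M₀ gives M(t) = F₁/k + (M₀ − F₁/k)·e^(−kt).
F₁/k = 10230/1.068 = 9577.7 Mg Hg; kt = 1.068 × 1.04 = 1.111, e^(−kt) = 0.3293.
M(1.04) = 9577.7 + (5447 − 9577.7) × 0.3293 = 9577.7 − 1360 = 8217.5 Mg Hg.

8220 Mg Hg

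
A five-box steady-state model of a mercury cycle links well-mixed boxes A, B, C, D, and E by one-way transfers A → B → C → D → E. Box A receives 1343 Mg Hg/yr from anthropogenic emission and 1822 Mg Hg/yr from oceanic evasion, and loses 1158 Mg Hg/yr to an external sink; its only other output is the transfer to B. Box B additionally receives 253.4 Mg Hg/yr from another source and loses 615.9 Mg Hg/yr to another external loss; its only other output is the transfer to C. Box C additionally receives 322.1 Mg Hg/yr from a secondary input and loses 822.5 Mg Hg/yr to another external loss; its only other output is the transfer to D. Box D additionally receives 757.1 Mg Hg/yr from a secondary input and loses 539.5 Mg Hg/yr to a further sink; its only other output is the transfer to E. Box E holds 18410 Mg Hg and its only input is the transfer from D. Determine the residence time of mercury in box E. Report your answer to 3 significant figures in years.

13.5 yr

Box A: F(A→B) = (1343 + 1822) − 1158 = 2007.0 Mg Hg/yr.
Box B: F(B→C) = (2007.0 + 253.4) − 615.9 = 1644.5 Mg Hg/yr.
Box C: F(C→D) = (1644.5 + 322.1) − 822.5 = 1144.1 Mg Hg/yr.
Box D: F(D→E) = (1144.1 + 757.1) − 539.5 = 1361.7 Mg Hg/yr.
Box E throughput = its input = 1361.7 Mg Hg/yr; τ = 18410 / 1361.7 = 13.52 yr.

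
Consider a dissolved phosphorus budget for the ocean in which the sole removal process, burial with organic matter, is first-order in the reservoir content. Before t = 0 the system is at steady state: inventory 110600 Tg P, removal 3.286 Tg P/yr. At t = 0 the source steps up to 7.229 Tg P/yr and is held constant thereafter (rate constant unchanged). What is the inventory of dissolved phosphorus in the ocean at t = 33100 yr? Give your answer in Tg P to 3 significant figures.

194000 Tg P

Residence time τ = M₀/F₀ = 33660 yr. The eventual steady state is M_∞ = M₀·(F₁/F₀) = 110600 × 7.229/3.286 = 243310 Tg P.
The anomaly ΔM(t) = M(t) − M_∞ decays as ΔM₀·e^(−t/τ) with ΔM₀ = 110600 − 243310 = −132700 Tg P.
At t = 33100 yr, e^(−t/τ) = e^(−0.9834) = 0.3740, so ΔM = −49640 Tg P and M = 243310 − 49640 = 193670 Tg P.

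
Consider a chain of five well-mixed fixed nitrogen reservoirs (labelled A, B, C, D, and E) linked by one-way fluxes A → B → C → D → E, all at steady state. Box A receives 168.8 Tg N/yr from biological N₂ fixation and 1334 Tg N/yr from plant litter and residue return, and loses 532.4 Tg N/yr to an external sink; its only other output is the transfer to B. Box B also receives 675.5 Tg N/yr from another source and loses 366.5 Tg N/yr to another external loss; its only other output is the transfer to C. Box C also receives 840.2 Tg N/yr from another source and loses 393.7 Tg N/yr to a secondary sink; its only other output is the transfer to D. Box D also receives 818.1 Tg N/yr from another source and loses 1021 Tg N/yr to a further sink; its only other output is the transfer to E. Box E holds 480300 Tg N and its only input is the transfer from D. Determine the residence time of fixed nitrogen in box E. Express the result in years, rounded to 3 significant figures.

315 yr

Box A: F(A→B) = (168.8 + 1334) − 532.4 = 970.40 Tg N/yr.
Box B: F(B→C) = (970.40 + 675.5) − 366.5 = 1279.4 Tg N/yr.
Box C: F(C→D) = (1279.4 + 840.2) − 393.7 = 1725.9 Tg N/yr.
Box D: F(D→E) = (1725.9 + 818.1) − 1021 = 1523.0 Tg N/yr.
Box E throughput = its input = 1523.0 Tg N/yr; τ = 480300 / 1523.0 = 315.4 yr.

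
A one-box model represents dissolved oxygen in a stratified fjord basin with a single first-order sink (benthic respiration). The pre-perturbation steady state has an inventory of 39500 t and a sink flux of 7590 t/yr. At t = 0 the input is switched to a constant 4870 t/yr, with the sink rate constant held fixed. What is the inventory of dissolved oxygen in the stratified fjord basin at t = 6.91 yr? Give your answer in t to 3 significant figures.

Residence time τ = M₀/F₀ = 5.204 yr. The eventual steady state is M_∞ = M₀·(F₁/F₀) = 39500 × 4870/7590 = 25345 t.
The anomaly ΔM(t) = M(t) − M_∞ decays as ΔM₀·e^(−t/τ) with ΔM₀ = 39500 − 25345 = 14160 t.
At t = 6.91 yr, e^(−t/τ) = e^(−1.328) = 0.2651, so ΔM = 3752 t and M = 25345 + 3752 = 29097 t.

29100 t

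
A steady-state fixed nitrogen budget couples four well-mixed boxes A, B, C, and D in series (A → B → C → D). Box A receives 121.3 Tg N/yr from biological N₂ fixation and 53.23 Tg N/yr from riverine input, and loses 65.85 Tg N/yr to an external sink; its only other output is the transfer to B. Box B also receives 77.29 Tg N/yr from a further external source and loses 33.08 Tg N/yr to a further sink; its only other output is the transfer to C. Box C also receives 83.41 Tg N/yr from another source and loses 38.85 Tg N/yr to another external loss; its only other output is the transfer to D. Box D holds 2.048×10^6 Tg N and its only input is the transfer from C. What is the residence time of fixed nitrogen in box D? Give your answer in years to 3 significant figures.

Box A: F(A→B) = (121.3 + 53.23) − 65.85 = 108.68 Tg N/yr.
Box B: F(B→C) = (108.68 + 77.29) − 33.08 = 152.89 Tg N/yr.
Box C: F(C→D) = (152.89 + 83.41) − 38.85 = 197.45 Tg N/yr.
Box D throughput = its input = 197.45 Tg N/yr; τ = 2.048×10^6 / 197.45 = 10370 yr.

10400 yr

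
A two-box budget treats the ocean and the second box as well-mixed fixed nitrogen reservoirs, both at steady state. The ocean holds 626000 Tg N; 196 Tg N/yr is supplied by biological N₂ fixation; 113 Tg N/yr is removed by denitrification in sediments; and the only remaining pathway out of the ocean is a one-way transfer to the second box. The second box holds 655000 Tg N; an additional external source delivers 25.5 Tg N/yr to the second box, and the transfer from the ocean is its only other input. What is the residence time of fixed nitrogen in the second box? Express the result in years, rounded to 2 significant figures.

Balance the ocean: ΣF_in = 196.00 Tg N/yr.
Transfer to the second box = ΣF_in − (113) = 83.000 Tg N/yr.
Total input to the second box = 83.000 + 25.5 = 108.50 Tg N/yr; at steady state this equals its total output.
τ = M / F = 655000 / 108.50 = 6037 yr.

6000 yr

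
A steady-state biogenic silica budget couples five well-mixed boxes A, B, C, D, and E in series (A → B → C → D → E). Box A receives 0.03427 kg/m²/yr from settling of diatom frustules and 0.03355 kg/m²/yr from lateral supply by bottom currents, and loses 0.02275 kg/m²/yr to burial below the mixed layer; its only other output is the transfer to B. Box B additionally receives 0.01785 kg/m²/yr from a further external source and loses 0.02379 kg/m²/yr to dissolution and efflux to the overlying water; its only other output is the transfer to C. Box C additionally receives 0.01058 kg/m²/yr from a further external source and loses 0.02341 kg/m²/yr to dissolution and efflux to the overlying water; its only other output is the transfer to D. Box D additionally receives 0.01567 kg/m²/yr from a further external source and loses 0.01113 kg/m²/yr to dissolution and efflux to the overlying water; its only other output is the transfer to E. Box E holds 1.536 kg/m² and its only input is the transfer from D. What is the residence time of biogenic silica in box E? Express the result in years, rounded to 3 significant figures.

49.8 yr

Box A: F(A→B) = (0.03427 + 0.03355) − 0.02275 = 0.045070 kg/m²/yr.
Box B: F(B→C) = (0.045070 + 0.01785) − 0.02379 = 0.039130 kg/m²/yr.
Box C: F(C→D) = (0.039130 + 0.01058) − 0.02341 = 0.026300 kg/m²/yr.
Box D: F(D→E) = (0.026300 + 0.01567) − 0.01113 = 0.030840 kg/m²/yr.
Box E throughput = its input = 0.030840 kg/m²/yr; τ = 1.536 / 0.030840 = 49.81 yr.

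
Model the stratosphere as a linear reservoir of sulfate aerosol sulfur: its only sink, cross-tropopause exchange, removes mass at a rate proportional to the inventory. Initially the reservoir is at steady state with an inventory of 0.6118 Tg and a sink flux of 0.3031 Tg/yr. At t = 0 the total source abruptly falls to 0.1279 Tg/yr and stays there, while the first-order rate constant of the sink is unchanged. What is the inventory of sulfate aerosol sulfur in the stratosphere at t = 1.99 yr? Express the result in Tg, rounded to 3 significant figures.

0.390 Tg

The sink rate constant is k = F₀/M₀ = 0.3031/0.6118 = 0.4954 yr⁻¹.
Solving dM/dt = F₁ − kM with M(0) = M₀ gives M(t) = F₁/k + (M₀ − F₁/k)·e^(−kt).
F₁/k = 0.1279/0.4954 = 0.25816 Tg; kt = 0.4954 × 1.99 = 0.9859, e^(−kt) = 0.3731.
M(1.99) = 0.25816 + (0.6118 − 0.25816) × 0.3731 = 0.25816 + 0.1319 = 0.39011 Tg.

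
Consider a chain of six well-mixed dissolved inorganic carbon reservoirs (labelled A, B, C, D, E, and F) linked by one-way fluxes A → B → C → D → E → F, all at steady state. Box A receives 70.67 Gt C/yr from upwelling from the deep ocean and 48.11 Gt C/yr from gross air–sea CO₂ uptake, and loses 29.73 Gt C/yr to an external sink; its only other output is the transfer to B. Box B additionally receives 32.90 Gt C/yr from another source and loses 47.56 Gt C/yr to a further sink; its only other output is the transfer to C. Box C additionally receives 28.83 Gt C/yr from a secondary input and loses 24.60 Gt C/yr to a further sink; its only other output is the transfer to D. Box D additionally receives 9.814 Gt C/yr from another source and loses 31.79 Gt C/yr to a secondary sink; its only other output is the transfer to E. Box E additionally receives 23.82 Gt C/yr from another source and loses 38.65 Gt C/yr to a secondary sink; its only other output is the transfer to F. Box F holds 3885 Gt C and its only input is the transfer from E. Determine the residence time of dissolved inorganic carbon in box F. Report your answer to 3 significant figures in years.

92.9 yr

Box A: F(A→B) = (70.67 + 48.11) − 29.73 = 89.050 Gt C/yr.
Box B: F(B→C) = (89.050 + 32.90) − 47.56 = 74.390 Gt C/yr.
Box C: F(C→D) = (74.390 + 28.83) − 24.60 = 78.620 Gt C/yr.
Box D: F(D→E) = (78.620 + 9.814) − 31.79 = 56.644 Gt C/yr.
Box E: F(E→F) = (56.644 + 23.82) − 38.65 = 41.814 Gt C/yr.
Box F throughput = its input = 41.814 Gt C/yr; τ = 3885 / 41.814 = 92.91 yr.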